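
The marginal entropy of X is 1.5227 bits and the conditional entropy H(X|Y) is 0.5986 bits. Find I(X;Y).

I(X;Y) = H(X) - H(X|Y)
I(X;Y) = 1.5227 - 0.5986 = 0.9241 bits


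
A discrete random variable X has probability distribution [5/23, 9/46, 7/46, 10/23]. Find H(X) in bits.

H(X) = -Σ p(x) log₂ p(x)
  -5/23 × log₂(5/23) = 0.4786
  -9/46 × log₂(9/46) = 0.4605
  -7/46 × log₂(7/46) = 0.4133
  -10/23 × log₂(10/23) = 0.5224
H(X) = 1.8749 bits


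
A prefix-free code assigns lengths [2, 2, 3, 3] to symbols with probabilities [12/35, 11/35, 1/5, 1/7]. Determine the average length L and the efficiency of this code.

Average length L = Σ p_i × l_i = 2.3429 bits
Entropy H = 1.9197 bits
Efficiency η = H/L × 100% = 81.94%


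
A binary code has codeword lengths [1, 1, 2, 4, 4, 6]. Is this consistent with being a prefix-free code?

Kraft inequality: Σ 2^(-l_i) ≤ 1 for prefix-free code
Calculating: 2^(-1) + 2^(-1) + 2^(-2) + 2^(-4) + 2^(-4) + 2^(-6)
= 0.5 + 0.5 + 0.25 + 0.0625 + 0.0625 + 0.015625
= 1.3906
Since 1.3906 > 1, prefix-free code does not exist


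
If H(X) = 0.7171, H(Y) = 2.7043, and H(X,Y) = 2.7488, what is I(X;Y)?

I(X;Y) = H(X) + H(Y) - H(X,Y)
I(X;Y) = 0.7171 + 2.7043 - 2.7488 = 0.6726 bits


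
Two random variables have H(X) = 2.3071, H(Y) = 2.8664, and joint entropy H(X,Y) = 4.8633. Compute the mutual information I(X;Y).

I(X;Y) = H(X) + H(Y) - H(X,Y)
I(X;Y) = 2.3071 + 2.8664 - 4.8633 = 0.3102 bits


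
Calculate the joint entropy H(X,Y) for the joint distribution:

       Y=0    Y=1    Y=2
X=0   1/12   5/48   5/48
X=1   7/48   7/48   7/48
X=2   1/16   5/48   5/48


H(X,Y) = -Σ p(x,y) log₂ p(x,y)
  p(0,0)=1/12: -0.0833 × log₂(0.0833) = 0.2987
  p(0,1)=5/48: -0.1042 × log₂(0.1042) = 0.3399
  p(0,2)=5/48: -0.1042 × log₂(0.1042) = 0.3399
  p(1,0)=7/48: -0.1458 × log₂(0.1458) = 0.4051
  p(1,1)=7/48: -0.1458 × log₂(0.1458) = 0.4051
  p(1,2)=7/48: -0.1458 × log₂(0.1458) = 0.4051
  p(2,0)=1/16: -0.0625 × log₂(0.0625) = 0.2500
  p(2,1)=5/48: -0.1042 × log₂(0.1042) = 0.3399
  p(2,2)=5/48: -0.1042 × log₂(0.1042) = 0.3399
H(X,Y) = 3.1235 bits


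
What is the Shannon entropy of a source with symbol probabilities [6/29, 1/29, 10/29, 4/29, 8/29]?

H(X) = -Σ p(x) log₂ p(x)
  -6/29 × log₂(6/29) = 0.4703
  -1/29 × log₂(1/29) = 0.1675
  -10/29 × log₂(10/29) = 0.5297
  -4/29 × log₂(4/29) = 0.3942
  -8/29 × log₂(8/29) = 0.5125
H(X) = 2.0742 bits


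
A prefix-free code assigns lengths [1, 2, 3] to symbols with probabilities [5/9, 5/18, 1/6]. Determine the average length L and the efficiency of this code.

Average length L = Σ p_i × l_i = 1.6111 bits
Entropy H = 1.4153 bits
Efficiency η = H/L × 100% = 87.84%


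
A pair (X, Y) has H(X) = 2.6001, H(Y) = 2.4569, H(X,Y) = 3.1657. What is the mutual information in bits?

I(X;Y) = H(X) + H(Y) - H(X,Y)
I(X;Y) = 2.6001 + 2.4569 - 3.1657 = 1.8913 bits


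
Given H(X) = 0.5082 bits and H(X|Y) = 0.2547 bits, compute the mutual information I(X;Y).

I(X;Y) = H(X) - H(X|Y)
I(X;Y) = 0.5082 - 0.2547 = 0.2535 bits


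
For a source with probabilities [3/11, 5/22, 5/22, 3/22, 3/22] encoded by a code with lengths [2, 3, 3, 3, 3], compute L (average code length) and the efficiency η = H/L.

Average length L = Σ p_i × l_i = 2.7273 bits
Entropy H = 2.2668 bits
Efficiency η = H/L × 100% = 83.11%


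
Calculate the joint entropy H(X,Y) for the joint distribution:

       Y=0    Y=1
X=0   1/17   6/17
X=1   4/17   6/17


H(X,Y) = -Σ p(x,y) log₂ p(x,y)
  p(0,0)=1/17: -0.0588 × log₂(0.0588) = 0.2404
  p(0,1)=6/17: -0.3529 × log₂(0.3529) = 0.5303
  p(1,0)=4/17: -0.2353 × log₂(0.2353) = 0.4912
  p(1,1)=6/17: -0.3529 × log₂(0.3529) = 0.5303
H(X,Y) = 1.7922 bits


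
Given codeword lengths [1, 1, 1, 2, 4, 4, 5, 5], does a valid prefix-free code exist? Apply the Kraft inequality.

Kraft inequality: Σ 2^(-l_i) ≤ 1 for prefix-free code
Calculating: 2^(-1) + 2^(-1) + 2^(-1) + 2^(-2) + 2^(-4) + 2^(-4) + 2^(-5) + 2^(-5)
= 0.5 + 0.5 + 0.5 + 0.25 + 0.0625 + 0.0625 + 0.03125 + 0.03125
= 1.9375
Since 1.9375 > 1, prefix-free code does not exist


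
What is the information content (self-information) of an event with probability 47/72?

Information content I(x) = -log₂(p(x))
I = -log₂(47/72) = -log₂(0.6528)
I = 0.6153 bits


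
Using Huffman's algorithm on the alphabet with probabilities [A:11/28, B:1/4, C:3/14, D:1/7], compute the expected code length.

Huffman tree construction:
Combine smallest probabilities repeatedly
Resulting codes:
  A: 0 (length 1)
  B: 10 (length 2)
  C: 111 (length 3)
  D: 110 (length 3)
Average length = Σ p(s) × length(s) = 1.9643 bits


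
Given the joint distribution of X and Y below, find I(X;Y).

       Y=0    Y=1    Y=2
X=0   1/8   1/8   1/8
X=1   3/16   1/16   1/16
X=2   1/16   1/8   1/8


H(X) = 1.5794, H(Y) = 1.5794, H(X,Y) = 3.0778
I(X;Y) = H(X) + H(Y) - H(X,Y) = 0.0810 bits


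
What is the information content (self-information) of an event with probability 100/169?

Information content I(x) = -log₂(p(x))
I = -log₂(100/169) = -log₂(0.5917)
I = 0.7570 bits


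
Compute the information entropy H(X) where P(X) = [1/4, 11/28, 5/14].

H(X) = -Σ p(x) log₂ p(x)
  -1/4 × log₂(1/4) = 0.5000
  -11/28 × log₂(11/28) = 0.5295
  -5/14 × log₂(5/14) = 0.5305
H(X) = 1.5601 bits


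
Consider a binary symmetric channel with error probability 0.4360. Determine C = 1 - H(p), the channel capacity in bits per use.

For BSC with error probability p:
C = 1 - H(p) where H(p) is binary entropy
H(0.4360) = -0.4360 × log₂(0.4360) - 0.5640 × log₂(0.5640)
H(p) = 0.9881
C = 1 - 0.9881 = 0.0119 bits/use


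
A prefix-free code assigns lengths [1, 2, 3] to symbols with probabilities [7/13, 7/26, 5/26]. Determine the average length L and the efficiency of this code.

Average length L = Σ p_i × l_i = 1.6538 bits
Entropy H = 1.4480 bits
Efficiency η = H/L × 100% = 87.55%


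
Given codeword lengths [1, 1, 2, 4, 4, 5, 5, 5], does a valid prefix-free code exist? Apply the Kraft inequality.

Kraft inequality: Σ 2^(-l_i) ≤ 1 for prefix-free code
Calculating: 2^(-1) + 2^(-1) + 2^(-2) + 2^(-4) + 2^(-4) + 2^(-5) + 2^(-5) + 2^(-5)
= 0.5 + 0.5 + 0.25 + 0.0625 + 0.0625 + 0.03125 + 0.03125 + 0.03125
= 1.4688
Since 1.4688 > 1, prefix-free code does not exist


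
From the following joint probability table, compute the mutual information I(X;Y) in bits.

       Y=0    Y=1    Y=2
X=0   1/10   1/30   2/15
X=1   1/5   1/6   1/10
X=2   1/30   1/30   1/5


H(X) = 1.5301, H(Y) = 1.5410, H(X,Y) = 2.9023
I(X;Y) = H(X) + H(Y) - H(X,Y) = 0.1689 bits


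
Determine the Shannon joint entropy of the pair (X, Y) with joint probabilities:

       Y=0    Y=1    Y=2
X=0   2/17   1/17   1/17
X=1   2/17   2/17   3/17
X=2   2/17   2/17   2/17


H(X,Y) = -Σ p(x,y) log₂ p(x,y)
  p(0,0)=2/17: -0.1176 × log₂(0.1176) = 0.3632
  p(0,1)=1/17: -0.0588 × log₂(0.0588) = 0.2404
  p(0,2)=1/17: -0.0588 × log₂(0.0588) = 0.2404
  p(1,0)=2/17: -0.1176 × log₂(0.1176) = 0.3632
  p(1,1)=2/17: -0.1176 × log₂(0.1176) = 0.3632
  p(1,2)=3/17: -0.1765 × log₂(0.1765) = 0.4416
  p(2,0)=2/17: -0.1176 × log₂(0.1176) = 0.3632
  p(2,1)=2/17: -0.1176 × log₂(0.1176) = 0.3632
  p(2,2)=2/17: -0.1176 × log₂(0.1176) = 0.3632
H(X,Y) = 3.1019 bits


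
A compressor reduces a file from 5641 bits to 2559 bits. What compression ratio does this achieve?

Compression ratio = Original / Compressed
= 5641 / 2559 = 2.20:1


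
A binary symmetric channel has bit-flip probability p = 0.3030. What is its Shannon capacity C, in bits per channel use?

For BSC with error probability p:
C = 1 - H(p) where H(p) is binary entropy
H(0.3030) = -0.3030 × log₂(0.3030) - 0.6970 × log₂(0.6970)
H(p) = 0.8849
C = 1 - 0.8849 = 0.1151 bits/use


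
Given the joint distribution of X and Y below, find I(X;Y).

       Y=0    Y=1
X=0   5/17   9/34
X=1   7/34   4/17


H(X) = 0.9900, H(Y) = 1.0000, H(X,Y) = 1.9875
I(X;Y) = H(X) + H(Y) - H(X,Y) = 0.0025 bits


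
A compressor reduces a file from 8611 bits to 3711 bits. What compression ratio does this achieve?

Compression ratio = Original / Compressed
= 8611 / 3711 = 2.32:1


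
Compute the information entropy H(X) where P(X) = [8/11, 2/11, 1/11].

H(X) = -Σ p(x) log₂ p(x)
  -8/11 × log₂(8/11) = 0.3341
  -2/11 × log₂(2/11) = 0.4472
  -1/11 × log₂(1/11) = 0.3145
H(X) = 1.0958 bits


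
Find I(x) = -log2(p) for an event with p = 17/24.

Information content I(x) = -log₂(p(x))
I = -log₂(17/24) = -log₂(0.7083)
I = 0.4975 bits


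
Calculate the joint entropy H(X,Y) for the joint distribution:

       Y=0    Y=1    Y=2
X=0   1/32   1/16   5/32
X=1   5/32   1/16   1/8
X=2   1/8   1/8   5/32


H(X,Y) = -Σ p(x,y) log₂ p(x,y)
  p(0,0)=1/32: -0.0312 × log₂(0.0312) = 0.1562
  p(0,1)=1/16: -0.0625 × log₂(0.0625) = 0.2500
  p(0,2)=5/32: -0.1562 × log₂(0.1562) = 0.4184
  p(1,0)=5/32: -0.1562 × log₂(0.1562) = 0.4184
  p(1,1)=1/16: -0.0625 × log₂(0.0625) = 0.2500
  p(1,2)=1/8: -0.1250 × log₂(0.1250) = 0.3750
  p(2,0)=1/8: -0.1250 × log₂(0.1250) = 0.3750
  p(2,1)=1/8: -0.1250 × log₂(0.1250) = 0.3750
  p(2,2)=5/32: -0.1562 × log₂(0.1562) = 0.4184
H(X,Y) = 3.0366 bits


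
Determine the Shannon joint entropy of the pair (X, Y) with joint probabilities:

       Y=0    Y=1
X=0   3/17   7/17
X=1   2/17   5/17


H(X,Y) = -Σ p(x,y) log₂ p(x,y)
  p(0,0)=3/17: -0.1765 × log₂(0.1765) = 0.4416
  p(0,1)=7/17: -0.4118 × log₂(0.4118) = 0.5271
  p(1,0)=2/17: -0.1176 × log₂(0.1176) = 0.3632
  p(1,1)=5/17: -0.2941 × log₂(0.2941) = 0.5193
H(X,Y) = 1.8512 bits


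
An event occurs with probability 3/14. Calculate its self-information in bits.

Information content I(x) = -log₂(p(x))
I = -log₂(3/14) = -log₂(0.2143)
I = 2.2224 bits


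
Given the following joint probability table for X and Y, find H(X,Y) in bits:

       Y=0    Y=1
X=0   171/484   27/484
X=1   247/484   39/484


H(X,Y) = -Σ p(x,y) log₂ p(x,y)
  p(0,0)=171/484: -0.3533 × log₂(0.3533) = 0.5303
  p(0,1)=27/484: -0.0558 × log₂(0.0558) = 0.2323
  p(1,0)=247/484: -0.5103 × log₂(0.5103) = 0.4953
  p(1,1)=39/484: -0.0806 × log₂(0.0806) = 0.2928
H(X,Y) = 1.5507 bits


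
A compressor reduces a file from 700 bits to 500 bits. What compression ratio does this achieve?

Compression ratio = Original / Compressed
= 700 / 500 = 1.40:1


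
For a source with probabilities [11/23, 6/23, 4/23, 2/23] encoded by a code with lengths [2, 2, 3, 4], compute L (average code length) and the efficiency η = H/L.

Average length L = Σ p_i × l_i = 2.3478 bits
Entropy H = 1.7599 bits
Efficiency η = H/L × 100% = 74.96%


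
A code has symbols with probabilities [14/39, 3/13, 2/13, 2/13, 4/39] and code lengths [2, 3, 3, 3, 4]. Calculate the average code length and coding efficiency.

Average length L = Σ p_i × l_i = 2.7436 bits
Entropy H = 2.1866 bits
Efficiency η = H/L × 100% = 79.70%


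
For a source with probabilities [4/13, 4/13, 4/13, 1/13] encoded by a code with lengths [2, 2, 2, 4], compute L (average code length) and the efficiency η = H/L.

Average length L = Σ p_i × l_i = 2.1538 bits
Entropy H = 1.8543 bits
Efficiency η = H/L × 100% = 86.09%


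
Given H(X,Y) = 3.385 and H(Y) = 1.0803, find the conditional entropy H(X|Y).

Chain rule: H(X,Y) = H(X|Y) + H(Y)
H(X|Y) = H(X,Y) - H(Y) = 3.385 - 1.0803 = 2.3047 bits


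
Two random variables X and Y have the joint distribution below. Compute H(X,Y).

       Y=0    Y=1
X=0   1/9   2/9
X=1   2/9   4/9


H(X,Y) = -Σ p(x,y) log₂ p(x,y)
  p(0,0)=1/9: -0.1111 × log₂(0.1111) = 0.3522
  p(0,1)=2/9: -0.2222 × log₂(0.2222) = 0.4822
  p(1,0)=2/9: -0.2222 × log₂(0.2222) = 0.4822
  p(1,1)=4/9: -0.4444 × log₂(0.4444) = 0.5200
H(X,Y) = 1.8366 bits


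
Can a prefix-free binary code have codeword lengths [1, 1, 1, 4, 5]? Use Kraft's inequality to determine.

Kraft inequality: Σ 2^(-l_i) ≤ 1 for prefix-free code
Calculating: 2^(-1) + 2^(-1) + 2^(-1) + 2^(-4) + 2^(-5)
= 0.5 + 0.5 + 0.5 + 0.0625 + 0.03125
= 1.5938
Since 1.5938 > 1, prefix-free code does not exist


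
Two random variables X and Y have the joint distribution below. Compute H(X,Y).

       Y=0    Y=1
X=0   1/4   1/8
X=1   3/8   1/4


H(X,Y) = -Σ p(x,y) log₂ p(x,y)
  p(0,0)=1/4: -0.2500 × log₂(0.2500) = 0.5000
  p(0,1)=1/8: -0.1250 × log₂(0.1250) = 0.3750
  p(1,0)=3/8: -0.3750 × log₂(0.3750) = 0.5306
  p(1,1)=1/4: -0.2500 × log₂(0.2500) = 0.5000
H(X,Y) = 1.9056 bits


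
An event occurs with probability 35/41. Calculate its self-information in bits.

Information content I(x) = -log₂(p(x))
I = -log₂(35/41) = -log₂(0.8537)
I = 0.2283 bits


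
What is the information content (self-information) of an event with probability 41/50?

Information content I(x) = -log₂(p(x))
I = -log₂(41/50) = -log₂(0.8200)
I = 0.2863 bits


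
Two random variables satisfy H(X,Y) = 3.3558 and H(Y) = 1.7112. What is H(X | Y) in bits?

Chain rule: H(X,Y) = H(X|Y) + H(Y)
H(X|Y) = H(X,Y) - H(Y) = 3.3558 - 1.7112 = 1.6446 bits


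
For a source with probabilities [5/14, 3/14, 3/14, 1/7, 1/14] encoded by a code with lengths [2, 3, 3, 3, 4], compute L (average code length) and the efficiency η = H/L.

Average length L = Σ p_i × l_i = 2.7143 bits
Entropy H = 2.1560 bits
Efficiency η = H/L × 100% = 79.43%


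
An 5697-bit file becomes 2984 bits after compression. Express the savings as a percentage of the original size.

Space savings = (1 - Compressed/Original) × 100%
= (1 - 2984/5697) × 100%
= 47.62%


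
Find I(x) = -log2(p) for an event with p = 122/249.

Information content I(x) = -log₂(p(x))
I = -log₂(122/249) = -log₂(0.4900)
I = 1.0293 bits


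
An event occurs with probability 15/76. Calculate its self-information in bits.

Information content I(x) = -log₂(p(x))
I = -log₂(15/76) = -log₂(0.1974)
I = 2.3410 bits


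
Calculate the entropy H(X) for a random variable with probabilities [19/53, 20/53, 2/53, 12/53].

H(X) = -Σ p(x) log₂ p(x)
  -19/53 × log₂(19/53) = 0.5306
  -20/53 × log₂(20/53) = 0.5306
  -2/53 × log₂(2/53) = 0.1784
  -12/53 × log₂(12/53) = 0.4852
H(X) = 1.7247 bits


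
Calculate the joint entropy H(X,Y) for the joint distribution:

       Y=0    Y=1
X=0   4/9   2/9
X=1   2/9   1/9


H(X,Y) = -Σ p(x,y) log₂ p(x,y)
  p(0,0)=4/9: -0.4444 × log₂(0.4444) = 0.5200
  p(0,1)=2/9: -0.2222 × log₂(0.2222) = 0.4822
  p(1,0)=2/9: -0.2222 × log₂(0.2222) = 0.4822
  p(1,1)=1/9: -0.1111 × log₂(0.1111) = 0.3522
H(X,Y) = 1.8366 bits


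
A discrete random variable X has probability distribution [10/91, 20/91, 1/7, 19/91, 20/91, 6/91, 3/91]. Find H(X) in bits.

H(X) = -Σ p(x) log₂ p(x)
  -10/91 × log₂(10/91) = 0.3501
  -20/91 × log₂(20/91) = 0.4804
  -1/7 × log₂(1/7) = 0.4011
  -19/91 × log₂(19/91) = 0.4718
  -20/91 × log₂(20/91) = 0.4804
  -6/91 × log₂(6/91) = 0.2586
  -3/91 × log₂(3/91) = 0.1623
H(X) = 2.6047 bits


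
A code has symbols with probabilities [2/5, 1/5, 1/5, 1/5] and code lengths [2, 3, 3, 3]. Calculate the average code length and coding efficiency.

Average length L = Σ p_i × l_i = 2.6000 bits
Entropy H = 1.9219 bits
Efficiency η = H/L × 100% = 73.92%


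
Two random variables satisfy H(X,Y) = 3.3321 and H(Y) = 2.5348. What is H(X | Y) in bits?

Chain rule: H(X,Y) = H(X|Y) + H(Y)
H(X|Y) = H(X,Y) - H(Y) = 3.3321 - 2.5348 = 0.7973 bits


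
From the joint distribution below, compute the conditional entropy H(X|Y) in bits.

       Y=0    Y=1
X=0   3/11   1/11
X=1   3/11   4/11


H(X|Y) = Σ_y p(y) H(X|Y=y)
  p(Y=0) = 6/11, H(X|Y=0) = 1.0000
  p(Y=1) = 5/11, H(X|Y=1) = 0.7219
H(X|Y) = 0.5455×1.0000 + 0.4545×0.7219 = 0.8736 bits


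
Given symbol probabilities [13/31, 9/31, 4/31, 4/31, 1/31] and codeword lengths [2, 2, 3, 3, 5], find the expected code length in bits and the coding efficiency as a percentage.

Average length L = Σ p_i × l_i = 2.3548 bits
Entropy H = 1.9660 bits
Efficiency η = H/L × 100% = 83.49%


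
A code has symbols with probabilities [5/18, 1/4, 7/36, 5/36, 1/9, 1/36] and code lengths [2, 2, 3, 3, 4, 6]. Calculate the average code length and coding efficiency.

Average length L = Σ p_i × l_i = 2.6667 bits
Entropy H = 2.3641 bits
Efficiency η = H/L × 100% = 88.65%


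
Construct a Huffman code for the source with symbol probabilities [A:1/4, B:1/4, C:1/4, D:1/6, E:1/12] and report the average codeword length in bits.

Huffman tree construction:
Combine smallest probabilities repeatedly
Resulting codes:
  A: 00 (length 2)
  B: 01 (length 2)
  C: 10 (length 2)
  D: 111 (length 3)
  E: 110 (length 3)
Average length = Σ p(s) × length(s) = 2.2500 bits


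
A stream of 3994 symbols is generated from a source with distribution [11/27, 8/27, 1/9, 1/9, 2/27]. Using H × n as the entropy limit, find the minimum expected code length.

Entropy H = 2.0303 bits/symbol
Minimum bits = H × n = 2.0303 × 3994
= 8109.07 bits


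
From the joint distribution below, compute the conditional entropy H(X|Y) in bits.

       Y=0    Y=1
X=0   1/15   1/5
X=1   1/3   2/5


H(X|Y) = Σ_y p(y) H(X|Y=y)
  p(Y=0) = 2/5, H(X|Y=0) = 0.6500
  p(Y=1) = 3/5, H(X|Y=1) = 0.9183
H(X|Y) = 0.4000×0.6500 + 0.6000×0.9183 = 0.8110 bits


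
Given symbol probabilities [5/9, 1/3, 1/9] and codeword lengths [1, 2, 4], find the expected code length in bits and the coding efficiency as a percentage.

Average length L = Σ p_i × l_i = 1.6667 bits
Entropy H = 1.3516 bits
Efficiency η = H/L × 100% = 81.10%


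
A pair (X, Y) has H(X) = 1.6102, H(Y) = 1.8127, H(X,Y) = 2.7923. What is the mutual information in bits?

I(X;Y) = H(X) + H(Y) - H(X,Y)
I(X;Y) = 1.6102 + 1.8127 - 2.7923 = 0.6306 bits


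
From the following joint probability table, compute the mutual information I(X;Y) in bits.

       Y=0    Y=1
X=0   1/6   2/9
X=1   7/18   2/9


H(X) = 0.9641, H(Y) = 0.9911, H(X,Y) = 1.9251
I(X;Y) = H(X) + H(Y) - H(X,Y) = 0.0300 bits


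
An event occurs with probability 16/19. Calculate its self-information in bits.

Information content I(x) = -log₂(p(x))
I = -log₂(16/19) = -log₂(0.8421)
I = 0.2479 bits


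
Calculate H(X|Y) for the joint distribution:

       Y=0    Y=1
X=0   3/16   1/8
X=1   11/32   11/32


H(X|Y) = Σ_y p(y) H(X|Y=y)
  p(Y=0) = 17/32, H(X|Y=0) = 0.9367
  p(Y=1) = 15/32, H(X|Y=1) = 0.8366
H(X|Y) = 0.5312×0.9367 + 0.4688×0.8366 = 0.8898 bits


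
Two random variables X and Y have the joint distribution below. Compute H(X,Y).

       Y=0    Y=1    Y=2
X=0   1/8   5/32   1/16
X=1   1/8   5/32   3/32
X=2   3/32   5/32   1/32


H(X,Y) = -Σ p(x,y) log₂ p(x,y)
  p(0,0)=1/8: -0.1250 × log₂(0.1250) = 0.3750
  p(0,1)=5/32: -0.1562 × log₂(0.1562) = 0.4184
  p(0,2)=1/16: -0.0625 × log₂(0.0625) = 0.2500
  p(1,0)=1/8: -0.1250 × log₂(0.1250) = 0.3750
  p(1,1)=5/32: -0.1562 × log₂(0.1562) = 0.4184
  p(1,2)=3/32: -0.0938 × log₂(0.0938) = 0.3202
  p(2,0)=3/32: -0.0938 × log₂(0.0938) = 0.3202
  p(2,1)=5/32: -0.1562 × log₂(0.1562) = 0.4184
  p(2,2)=1/32: -0.0312 × log₂(0.0312) = 0.1562
H(X,Y) = 3.0519 bits


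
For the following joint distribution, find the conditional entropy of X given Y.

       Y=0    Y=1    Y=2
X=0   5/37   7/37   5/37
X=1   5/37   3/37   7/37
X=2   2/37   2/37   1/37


H(X|Y) = Σ_y p(y) H(X|Y=y)
  p(Y=0) = 12/37, H(X|Y=0) = 1.4834
  p(Y=1) = 12/37, H(X|Y=1) = 1.3844
  p(Y=2) = 13/37, H(X|Y=2) = 1.2957
H(X|Y) = 0.3243×1.4834 + 0.3243×1.3844 + 0.3514×1.2957 = 1.3854 bits


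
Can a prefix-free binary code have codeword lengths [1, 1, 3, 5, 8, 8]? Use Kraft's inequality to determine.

Kraft inequality: Σ 2^(-l_i) ≤ 1 for prefix-free code
Calculating: 2^(-1) + 2^(-1) + 2^(-3) + 2^(-5) + 2^(-8) + 2^(-8)
= 0.5 + 0.5 + 0.125 + 0.03125 + 0.00390625 + 0.00390625
= 1.1641
Since 1.1641 > 1, prefix-free code does not exist


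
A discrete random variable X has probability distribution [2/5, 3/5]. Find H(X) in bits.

H(X) = -Σ p(x) log₂ p(x)
  -2/5 × log₂(2/5) = 0.5288
  -3/5 × log₂(3/5) = 0.4422
H(X) = 0.9710 bits


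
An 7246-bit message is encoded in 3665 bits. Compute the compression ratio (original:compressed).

Compression ratio = Original / Compressed
= 7246 / 3665 = 1.98:1


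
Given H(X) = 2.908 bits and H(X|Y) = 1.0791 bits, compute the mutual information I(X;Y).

I(X;Y) = H(X) - H(X|Y)
I(X;Y) = 2.908 - 1.0791 = 1.8289 bits


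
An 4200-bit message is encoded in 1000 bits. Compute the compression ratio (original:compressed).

Compression ratio = Original / Compressed
= 4200 / 1000 = 4.20:1


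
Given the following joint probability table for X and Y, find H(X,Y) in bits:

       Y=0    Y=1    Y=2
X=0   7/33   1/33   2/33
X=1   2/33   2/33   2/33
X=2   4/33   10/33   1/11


H(X,Y) = -Σ p(x,y) log₂ p(x,y)
  p(0,0)=7/33: -0.2121 × log₂(0.2121) = 0.4745
  p(0,1)=1/33: -0.0303 × log₂(0.0303) = 0.1529
  p(0,2)=2/33: -0.0606 × log₂(0.0606) = 0.2451
  p(1,0)=2/33: -0.0606 × log₂(0.0606) = 0.2451
  p(1,1)=2/33: -0.0606 × log₂(0.0606) = 0.2451
  p(1,2)=2/33: -0.0606 × log₂(0.0606) = 0.2451
  p(2,0)=4/33: -0.1212 × log₂(0.1212) = 0.3690
  p(2,1)=10/33: -0.3030 × log₂(0.3030) = 0.5220
  p(2,2)=1/11: -0.0909 × log₂(0.0909) = 0.3145
H(X,Y) = 2.8133 bits


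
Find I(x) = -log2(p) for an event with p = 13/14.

Information content I(x) = -log₂(p(x))
I = -log₂(13/14) = -log₂(0.9286)
I = 0.1069 bits


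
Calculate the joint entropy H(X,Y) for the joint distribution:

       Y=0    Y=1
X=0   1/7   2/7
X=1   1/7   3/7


H(X,Y) = -Σ p(x,y) log₂ p(x,y)
  p(0,0)=1/7: -0.1429 × log₂(0.1429) = 0.4011
  p(0,1)=2/7: -0.2857 × log₂(0.2857) = 0.5164
  p(1,0)=1/7: -0.1429 × log₂(0.1429) = 0.4011
  p(1,1)=3/7: -0.4286 × log₂(0.4286) = 0.5239
H(X,Y) = 1.8424 bits


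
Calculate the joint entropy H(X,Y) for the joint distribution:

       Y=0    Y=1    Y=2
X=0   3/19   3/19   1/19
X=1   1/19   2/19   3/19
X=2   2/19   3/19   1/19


H(X,Y) = -Σ p(x,y) log₂ p(x,y)
  p(0,0)=3/19: -0.1579 × log₂(0.1579) = 0.4205
  p(0,1)=3/19: -0.1579 × log₂(0.1579) = 0.4205
  p(0,2)=1/19: -0.0526 × log₂(0.0526) = 0.2236
  p(1,0)=1/19: -0.0526 × log₂(0.0526) = 0.2236
  p(1,1)=2/19: -0.1053 × log₂(0.1053) = 0.3419
  p(1,2)=3/19: -0.1579 × log₂(0.1579) = 0.4205
  p(2,0)=2/19: -0.1053 × log₂(0.1053) = 0.3419
  p(2,1)=3/19: -0.1579 × log₂(0.1579) = 0.4205
  p(2,2)=1/19: -0.0526 × log₂(0.0526) = 0.2236
H(X,Y) = 3.0364 bits


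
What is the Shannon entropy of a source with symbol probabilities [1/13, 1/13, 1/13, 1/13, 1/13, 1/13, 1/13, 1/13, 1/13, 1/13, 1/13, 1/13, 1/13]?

H(X) = -Σ p(x) log₂ p(x)
  -1/13 × log₂(1/13) = 0.2846
  -1/13 × log₂(1/13) = 0.2846
  -1/13 × log₂(1/13) = 0.2846
  -1/13 × log₂(1/13) = 0.2846
  -1/13 × log₂(1/13) = 0.2846
  -1/13 × log₂(1/13) = 0.2846
  -1/13 × log₂(1/13) = 0.2846
  -1/13 × log₂(1/13) = 0.2846
  -1/13 × log₂(1/13) = 0.2846
  -1/13 × log₂(1/13) = 0.2846
  -1/13 × log₂(1/13) = 0.2846
  -1/13 × log₂(1/13) = 0.2846
  -1/13 × log₂(1/13) = 0.2846
H(X) = 3.7004 bits


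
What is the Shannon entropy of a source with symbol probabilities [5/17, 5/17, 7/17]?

H(X) = -Σ p(x) log₂ p(x)
  -5/17 × log₂(5/17) = 0.5193
  -5/17 × log₂(5/17) = 0.5193
  -7/17 × log₂(7/17) = 0.5271
H(X) = 1.5657 bits


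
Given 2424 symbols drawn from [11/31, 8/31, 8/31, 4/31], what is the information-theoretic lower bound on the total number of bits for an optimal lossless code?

Entropy H = 1.9202 bits/symbol
Minimum bits = H × n = 1.9202 × 2424
= 4654.58 bits


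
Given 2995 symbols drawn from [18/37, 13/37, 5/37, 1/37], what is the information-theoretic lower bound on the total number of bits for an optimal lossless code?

Entropy H = 1.5669 bits/symbol
Minimum bits = H × n = 1.5669 × 2995
= 4692.90 bits


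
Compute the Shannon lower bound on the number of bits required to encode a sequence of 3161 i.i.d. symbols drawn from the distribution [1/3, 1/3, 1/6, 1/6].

Entropy H = 1.9183 bits/symbol
Minimum bits = H × n = 1.9183 × 3161
= 6063.73 bits


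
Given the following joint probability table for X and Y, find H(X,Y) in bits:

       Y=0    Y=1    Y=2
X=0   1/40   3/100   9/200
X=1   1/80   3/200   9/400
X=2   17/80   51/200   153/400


H(X,Y) = -Σ p(x,y) log₂ p(x,y)
  p(0,0)=1/40: -0.0250 × log₂(0.0250) = 0.1330
  p(0,1)=3/100: -0.0300 × log₂(0.0300) = 0.1518
  p(0,2)=9/200: -0.0450 × log₂(0.0450) = 0.2013
  p(1,0)=1/80: -0.0125 × log₂(0.0125) = 0.0790
  p(1,1)=3/200: -0.0150 × log₂(0.0150) = 0.0909
  p(1,2)=9/400: -0.0225 × log₂(0.0225) = 0.1232
  p(2,0)=17/80: -0.2125 × log₂(0.2125) = 0.4748
  p(2,1)=51/200: -0.2550 × log₂(0.2550) = 0.5027
  p(2,2)=153/400: -0.3825 × log₂(0.3825) = 0.5303
H(X,Y) = 2.2871 bits


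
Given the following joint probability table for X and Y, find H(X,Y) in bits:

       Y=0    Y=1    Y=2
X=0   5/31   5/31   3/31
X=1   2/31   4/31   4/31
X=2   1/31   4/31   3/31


H(X,Y) = -Σ p(x,y) log₂ p(x,y)
  p(0,0)=5/31: -0.1613 × log₂(0.1613) = 0.4246
  p(0,1)=5/31: -0.1613 × log₂(0.1613) = 0.4246
  p(0,2)=3/31: -0.0968 × log₂(0.0968) = 0.3261
  p(1,0)=2/31: -0.0645 × log₂(0.0645) = 0.2551
  p(1,1)=4/31: -0.1290 × log₂(0.1290) = 0.3812
  p(1,2)=4/31: -0.1290 × log₂(0.1290) = 0.3812
  p(2,0)=1/31: -0.0323 × log₂(0.0323) = 0.1598
  p(2,1)=4/31: -0.1290 × log₂(0.1290) = 0.3812
  p(2,2)=3/31: -0.0968 × log₂(0.0968) = 0.3261
H(X,Y) = 3.0597 bits


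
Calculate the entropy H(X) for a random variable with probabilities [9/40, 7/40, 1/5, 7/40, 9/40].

H(X) = -Σ p(x) log₂ p(x)
  -9/40 × log₂(9/40) = 0.4842
  -7/40 × log₂(7/40) = 0.4401
  -1/5 × log₂(1/5) = 0.4644
  -7/40 × log₂(7/40) = 0.4401
  -9/40 × log₂(9/40) = 0.4842
H(X) = 2.3129 bits


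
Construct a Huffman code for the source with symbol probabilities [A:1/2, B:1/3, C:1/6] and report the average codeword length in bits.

Huffman tree construction:
Combine smallest probabilities repeatedly
Resulting codes:
  A: 0 (length 1)
  B: 11 (length 2)
  C: 10 (length 2)
Average length = Σ p(s) × length(s) = 1.5000 bits


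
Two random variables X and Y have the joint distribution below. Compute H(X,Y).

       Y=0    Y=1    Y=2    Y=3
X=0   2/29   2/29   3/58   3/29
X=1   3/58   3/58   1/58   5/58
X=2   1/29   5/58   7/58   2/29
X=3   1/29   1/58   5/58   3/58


H(X,Y) = -Σ p(x,y) log₂ p(x,y)
  p(0,0)=2/29: -0.0690 × log₂(0.0690) = 0.2661
  p(0,1)=2/29: -0.0690 × log₂(0.0690) = 0.2661
  p(0,2)=3/58: -0.0517 × log₂(0.0517) = 0.2210
  p(0,3)=3/29: -0.1034 × log₂(0.1034) = 0.3386
  p(1,0)=3/58: -0.0517 × log₂(0.0517) = 0.2210
  p(1,1)=3/58: -0.0517 × log₂(0.0517) = 0.2210
  p(1,2)=1/58: -0.0172 × log₂(0.0172) = 0.1010
  p(1,3)=5/58: -0.0862 × log₂(0.0862) = 0.3048
  p(2,0)=1/29: -0.0345 × log₂(0.0345) = 0.1675
  p(2,1)=5/58: -0.0862 × log₂(0.0862) = 0.3048
  p(2,2)=7/58: -0.1207 × log₂(0.1207) = 0.3682
  p(2,3)=2/29: -0.0690 × log₂(0.0690) = 0.2661
  p(3,0)=1/29: -0.0345 × log₂(0.0345) = 0.1675
  p(3,1)=1/58: -0.0172 × log₂(0.0172) = 0.1010
  p(3,2)=5/58: -0.0862 × log₂(0.0862) = 0.3048
  p(3,3)=3/58: -0.0517 × log₂(0.0517) = 0.2210
H(X,Y) = 3.8406 bits


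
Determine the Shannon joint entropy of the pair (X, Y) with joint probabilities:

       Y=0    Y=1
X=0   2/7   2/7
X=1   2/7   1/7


H(X,Y) = -Σ p(x,y) log₂ p(x,y)
  p(0,0)=2/7: -0.2857 × log₂(0.2857) = 0.5164
  p(0,1)=2/7: -0.2857 × log₂(0.2857) = 0.5164
  p(1,0)=2/7: -0.2857 × log₂(0.2857) = 0.5164
  p(1,1)=1/7: -0.1429 × log₂(0.1429) = 0.4011
H(X,Y) = 1.9502 bits


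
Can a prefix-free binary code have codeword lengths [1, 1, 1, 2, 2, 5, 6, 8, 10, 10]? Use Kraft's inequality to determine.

Kraft inequality: Σ 2^(-l_i) ≤ 1 for prefix-free code
Calculating: 2^(-1) + 2^(-1) + 2^(-1) + 2^(-2) + 2^(-2) + 2^(-5) + 2^(-6) + 2^(-8) + 2^(-10) + 2^(-10)
= 0.5 + 0.5 + 0.5 + 0.25 + 0.25 + 0.03125 + 0.015625 + 0.00390625 + 0.0009765625 + 0.0009765625
= 2.0527
Since 2.0527 > 1, prefix-free code does not exist


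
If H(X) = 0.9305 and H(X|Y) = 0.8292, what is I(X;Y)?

I(X;Y) = H(X) - H(X|Y)
I(X;Y) = 0.9305 - 0.8292 = 0.1013 bits


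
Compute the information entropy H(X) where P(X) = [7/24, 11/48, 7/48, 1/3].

H(X) = -Σ p(x) log₂ p(x)
  -7/24 × log₂(7/24) = 0.5185
  -11/48 × log₂(11/48) = 0.4871
  -7/48 × log₂(7/48) = 0.4051
  -1/3 × log₂(1/3) = 0.5283
H(X) = 1.9390 bits


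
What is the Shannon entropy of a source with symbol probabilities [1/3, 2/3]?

H(X) = -Σ p(x) log₂ p(x)
  -1/3 × log₂(1/3) = 0.5283
  -2/3 × log₂(2/3) = 0.3900
H(X) = 0.9183 bits


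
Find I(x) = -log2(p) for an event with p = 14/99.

Information content I(x) = -log₂(p(x))
I = -log₂(14/99) = -log₂(0.1414)
I = 2.8220 bits


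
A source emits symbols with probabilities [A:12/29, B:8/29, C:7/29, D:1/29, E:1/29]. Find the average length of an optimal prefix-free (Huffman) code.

Huffman tree construction:
Combine smallest probabilities repeatedly
Resulting codes:
  A: 0 (length 1)
  B: 10 (length 2)
  C: 111 (length 3)
  D: 1100 (length 4)
  E: 1101 (length 4)
Average length = Σ p(s) × length(s) = 1.9655 bits


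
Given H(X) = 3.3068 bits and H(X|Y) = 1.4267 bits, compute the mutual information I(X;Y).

I(X;Y) = H(X) - H(X|Y)
I(X;Y) = 3.3068 - 1.4267 = 1.8801 bits


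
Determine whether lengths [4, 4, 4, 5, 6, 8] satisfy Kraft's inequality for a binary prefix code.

Kraft inequality: Σ 2^(-l_i) ≤ 1 for prefix-free code
Calculating: 2^(-4) + 2^(-4) + 2^(-4) + 2^(-5) + 2^(-6) + 2^(-8)
= 0.0625 + 0.0625 + 0.0625 + 0.03125 + 0.015625 + 0.00390625
= 0.2383
Since 0.2383 ≤ 1, prefix-free code exists


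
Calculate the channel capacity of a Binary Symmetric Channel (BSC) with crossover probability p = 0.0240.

For BSC with error probability p:
C = 1 - H(p) where H(p) is binary entropy
H(0.0240) = -0.0240 × log₂(0.0240) - 0.9760 × log₂(0.9760)
H(p) = 0.1633
C = 1 - 0.1633 = 0.8367 bits/use


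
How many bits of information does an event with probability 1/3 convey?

Information content I(x) = -log₂(p(x))
I = -log₂(1/3) = -log₂(0.3333)
I = 1.5850 bits


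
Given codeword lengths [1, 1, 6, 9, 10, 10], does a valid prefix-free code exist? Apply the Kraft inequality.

Kraft inequality: Σ 2^(-l_i) ≤ 1 for prefix-free code
Calculating: 2^(-1) + 2^(-1) + 2^(-6) + 2^(-9) + 2^(-10) + 2^(-10)
= 0.5 + 0.5 + 0.015625 + 0.001953125 + 0.0009765625 + 0.0009765625
= 1.0195
Since 1.0195 > 1, prefix-free code does not exist


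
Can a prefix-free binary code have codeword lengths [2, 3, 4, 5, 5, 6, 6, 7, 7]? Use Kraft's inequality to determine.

Kraft inequality: Σ 2^(-l_i) ≤ 1 for prefix-free code
Calculating: 2^(-2) + 2^(-3) + 2^(-4) + 2^(-5) + 2^(-5) + 2^(-6) + 2^(-6) + 2^(-7) + 2^(-7)
= 0.25 + 0.125 + 0.0625 + 0.03125 + 0.03125 + 0.015625 + 0.015625 + 0.0078125 + 0.0078125
= 0.5469
Since 0.5469 ≤ 1, prefix-free code exists


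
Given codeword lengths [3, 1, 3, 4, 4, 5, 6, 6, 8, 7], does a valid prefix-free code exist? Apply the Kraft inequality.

Kraft inequality: Σ 2^(-l_i) ≤ 1 for prefix-free code
Calculating: 2^(-3) + 2^(-1) + 2^(-3) + 2^(-4) + 2^(-4) + 2^(-5) + 2^(-6) + 2^(-6) + 2^(-8) + 2^(-7)
= 0.125 + 0.5 + 0.125 + 0.0625 + 0.0625 + 0.03125 + 0.015625 + 0.015625 + 0.00390625 + 0.0078125
= 0.9492
Since 0.9492 ≤ 1, prefix-free code exists


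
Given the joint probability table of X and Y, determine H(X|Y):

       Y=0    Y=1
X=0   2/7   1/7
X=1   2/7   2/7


H(X|Y) = Σ_y p(y) H(X|Y=y)
  p(Y=0) = 4/7, H(X|Y=0) = 1.0000
  p(Y=1) = 3/7, H(X|Y=1) = 0.9183
H(X|Y) = 0.5714×1.0000 + 0.4286×0.9183 = 0.9650 bits


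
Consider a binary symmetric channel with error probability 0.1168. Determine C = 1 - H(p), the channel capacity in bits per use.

For BSC with error probability p:
C = 1 - H(p) where H(p) is binary entropy
H(0.1168) = -0.1168 × log₂(0.1168) - 0.8832 × log₂(0.8832)
H(p) = 0.5201
C = 1 - 0.5201 = 0.4799 bits/use


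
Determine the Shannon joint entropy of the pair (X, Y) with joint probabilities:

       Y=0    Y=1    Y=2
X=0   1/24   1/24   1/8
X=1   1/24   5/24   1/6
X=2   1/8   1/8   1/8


H(X,Y) = -Σ p(x,y) log₂ p(x,y)
  p(0,0)=1/24: -0.0417 × log₂(0.0417) = 0.1910
  p(0,1)=1/24: -0.0417 × log₂(0.0417) = 0.1910
  p(0,2)=1/8: -0.1250 × log₂(0.1250) = 0.3750
  p(1,0)=1/24: -0.0417 × log₂(0.0417) = 0.1910
  p(1,1)=5/24: -0.2083 × log₂(0.2083) = 0.4715
  p(1,2)=1/6: -0.1667 × log₂(0.1667) = 0.4308
  p(2,0)=1/8: -0.1250 × log₂(0.1250) = 0.3750
  p(2,1)=1/8: -0.1250 × log₂(0.1250) = 0.3750
  p(2,2)=1/8: -0.1250 × log₂(0.1250) = 0.3750
H(X,Y) = 2.9754 bits


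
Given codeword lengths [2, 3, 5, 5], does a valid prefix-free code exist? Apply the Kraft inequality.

Kraft inequality: Σ 2^(-l_i) ≤ 1 for prefix-free code
Calculating: 2^(-2) + 2^(-3) + 2^(-5) + 2^(-5)
= 0.25 + 0.125 + 0.03125 + 0.03125
= 0.4375
Since 0.4375 ≤ 1, prefix-free code exists


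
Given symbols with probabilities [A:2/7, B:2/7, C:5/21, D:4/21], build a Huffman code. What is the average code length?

Huffman tree construction:
Combine smallest probabilities repeatedly
Resulting codes:
  A: 10 (length 2)
  B: 11 (length 2)
  C: 01 (length 2)
  D: 00 (length 2)
Average length = Σ p(s) × length(s) = 2.0000 bits


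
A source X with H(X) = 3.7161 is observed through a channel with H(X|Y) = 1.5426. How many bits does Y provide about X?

I(X;Y) = H(X) - H(X|Y)
I(X;Y) = 3.7161 - 1.5426 = 2.1735 bits


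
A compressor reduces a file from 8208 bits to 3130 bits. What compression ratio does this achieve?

Compression ratio = Original / Compressed
= 8208 / 3130 = 2.62:1


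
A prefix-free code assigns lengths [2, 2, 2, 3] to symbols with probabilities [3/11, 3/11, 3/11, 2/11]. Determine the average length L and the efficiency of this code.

Average length L = Σ p_i × l_i = 2.1818 bits
Entropy H = 1.9808 bits
Efficiency η = H/L × 100% = 90.79%


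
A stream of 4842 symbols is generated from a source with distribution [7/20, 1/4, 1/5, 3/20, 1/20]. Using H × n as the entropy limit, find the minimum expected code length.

Entropy H = 2.1211 bits/symbol
Minimum bits = H × n = 2.1211 × 4842
= 10270.50 bits


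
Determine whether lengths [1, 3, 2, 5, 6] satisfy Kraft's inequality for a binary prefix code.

Kraft inequality: Σ 2^(-l_i) ≤ 1 for prefix-free code
Calculating: 2^(-1) + 2^(-3) + 2^(-2) + 2^(-5) + 2^(-6)
= 0.5 + 0.125 + 0.25 + 0.03125 + 0.015625
= 0.9219
Since 0.9219 ≤ 1, prefix-free code exists


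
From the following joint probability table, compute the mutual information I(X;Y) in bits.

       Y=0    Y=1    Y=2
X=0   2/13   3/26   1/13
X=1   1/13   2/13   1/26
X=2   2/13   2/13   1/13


H(X) = 1.5697, H(Y) = 1.5126, H(X,Y) = 3.0560
I(X;Y) = H(X) + H(Y) - H(X,Y) = 0.0263 bits


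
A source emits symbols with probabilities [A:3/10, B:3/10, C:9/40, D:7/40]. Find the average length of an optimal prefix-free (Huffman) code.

Huffman tree construction:
Combine smallest probabilities repeatedly
Resulting codes:
  A: 10 (length 2)
  B: 11 (length 2)
  C: 01 (length 2)
  D: 00 (length 2)
Average length = Σ p(s) × length(s) = 2.0000 bits


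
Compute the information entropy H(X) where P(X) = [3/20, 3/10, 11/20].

H(X) = -Σ p(x) log₂ p(x)
  -3/20 × log₂(3/20) = 0.4105
  -3/10 × log₂(3/10) = 0.5211
  -11/20 × log₂(11/20) = 0.4744
H(X) = 1.4060 bits


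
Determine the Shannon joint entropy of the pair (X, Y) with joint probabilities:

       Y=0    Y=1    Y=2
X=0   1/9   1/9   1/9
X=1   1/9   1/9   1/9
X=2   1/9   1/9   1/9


H(X,Y) = -Σ p(x,y) log₂ p(x,y)
  p(0,0)=1/9: -0.1111 × log₂(0.1111) = 0.3522
  p(0,1)=1/9: -0.1111 × log₂(0.1111) = 0.3522
  p(0,2)=1/9: -0.1111 × log₂(0.1111) = 0.3522
  p(1,0)=1/9: -0.1111 × log₂(0.1111) = 0.3522
  p(1,1)=1/9: -0.1111 × log₂(0.1111) = 0.3522
  p(1,2)=1/9: -0.1111 × log₂(0.1111) = 0.3522
  p(2,0)=1/9: -0.1111 × log₂(0.1111) = 0.3522
  p(2,1)=1/9: -0.1111 × log₂(0.1111) = 0.3522
  p(2,2)=1/9: -0.1111 × log₂(0.1111) = 0.3522
H(X,Y) = 3.1699 bits


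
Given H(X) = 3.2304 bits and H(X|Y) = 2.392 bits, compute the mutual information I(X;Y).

I(X;Y) = H(X) - H(X|Y)
I(X;Y) = 3.2304 - 2.392 = 0.8384 bits


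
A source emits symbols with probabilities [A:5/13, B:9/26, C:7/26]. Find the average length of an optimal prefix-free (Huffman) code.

Huffman tree construction:
Combine smallest probabilities repeatedly
Resulting codes:
  A: 0 (length 1)
  B: 11 (length 2)
  C: 10 (length 2)
Average length = Σ p(s) × length(s) = 1.6154 bits


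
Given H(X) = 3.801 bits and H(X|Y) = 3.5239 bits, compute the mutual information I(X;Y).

I(X;Y) = H(X) - H(X|Y)
I(X;Y) = 3.801 - 3.5239 = 0.2771 bits


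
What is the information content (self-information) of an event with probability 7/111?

Information content I(x) = -log₂(p(x))
I = -log₂(7/111) = -log₂(0.0631)
I = 3.9871 bits


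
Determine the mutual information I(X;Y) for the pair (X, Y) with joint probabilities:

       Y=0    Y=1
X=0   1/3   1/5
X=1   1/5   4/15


H(X) = 0.9968, H(Y) = 0.9968, H(X,Y) = 1.9656
I(X;Y) = H(X) + H(Y) - H(X,Y) = 0.0280 bits


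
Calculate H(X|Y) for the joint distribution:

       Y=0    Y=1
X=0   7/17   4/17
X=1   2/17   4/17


H(X|Y) = Σ_y p(y) H(X|Y=y)
  p(Y=0) = 9/17, H(X|Y=0) = 0.7642
  p(Y=1) = 8/17, H(X|Y=1) = 1.0000
H(X|Y) = 0.5294×0.7642 + 0.4706×1.0000 = 0.8752 bits


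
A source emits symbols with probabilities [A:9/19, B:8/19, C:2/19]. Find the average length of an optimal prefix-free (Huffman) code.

Huffman tree construction:
Combine smallest probabilities repeatedly
Resulting codes:
  A: 0 (length 1)
  B: 11 (length 2)
  C: 10 (length 2)
Average length = Σ p(s) × length(s) = 1.5263 bits


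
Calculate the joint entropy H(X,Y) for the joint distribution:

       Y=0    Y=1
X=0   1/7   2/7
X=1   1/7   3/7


H(X,Y) = -Σ p(x,y) log₂ p(x,y)
  p(0,0)=1/7: -0.1429 × log₂(0.1429) = 0.4011
  p(0,1)=2/7: -0.2857 × log₂(0.2857) = 0.5164
  p(1,0)=1/7: -0.1429 × log₂(0.1429) = 0.4011
  p(1,1)=3/7: -0.4286 × log₂(0.4286) = 0.5239
H(X,Y) = 1.8424 bits


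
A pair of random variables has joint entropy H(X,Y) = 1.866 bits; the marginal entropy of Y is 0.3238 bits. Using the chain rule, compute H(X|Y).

Chain rule: H(X,Y) = H(X|Y) + H(Y)
H(X|Y) = H(X,Y) - H(Y) = 1.866 - 0.3238 = 1.5422 bits


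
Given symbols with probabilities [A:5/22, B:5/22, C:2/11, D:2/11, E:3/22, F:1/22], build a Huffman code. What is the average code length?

Huffman tree construction:
Combine smallest probabilities repeatedly
Resulting codes:
  A: 01 (length 2)
  B: 10 (length 2)
  C: 110 (length 3)
  D: 111 (length 3)
  E: 001 (length 3)
  F: 000 (length 3)
Average length = Σ p(s) × length(s) = 2.5455 bits


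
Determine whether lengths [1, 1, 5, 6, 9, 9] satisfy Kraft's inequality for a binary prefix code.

Kraft inequality: Σ 2^(-l_i) ≤ 1 for prefix-free code
Calculating: 2^(-1) + 2^(-1) + 2^(-5) + 2^(-6) + 2^(-9) + 2^(-9)
= 0.5 + 0.5 + 0.03125 + 0.015625 + 0.001953125 + 0.001953125
= 1.0508
Since 1.0508 > 1, prefix-free code does not exist


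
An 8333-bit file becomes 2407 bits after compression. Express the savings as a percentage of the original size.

Space savings = (1 - Compressed/Original) × 100%
= (1 - 2407/8333) × 100%
= 71.11%


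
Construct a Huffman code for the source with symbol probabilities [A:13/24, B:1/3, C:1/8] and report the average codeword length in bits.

Huffman tree construction:
Combine smallest probabilities repeatedly
Resulting codes:
  A: 1 (length 1)
  B: 01 (length 2)
  C: 00 (length 2)
Average length = Σ p(s) × length(s) = 1.4583 bits
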